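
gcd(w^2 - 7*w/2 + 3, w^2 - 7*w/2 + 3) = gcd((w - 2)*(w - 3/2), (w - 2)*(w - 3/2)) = w^2 - 7*w/2 + 3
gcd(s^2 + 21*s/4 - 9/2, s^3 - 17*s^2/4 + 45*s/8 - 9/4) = s - 3/4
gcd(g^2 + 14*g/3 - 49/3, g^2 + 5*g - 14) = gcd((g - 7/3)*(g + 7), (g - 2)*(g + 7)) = g + 7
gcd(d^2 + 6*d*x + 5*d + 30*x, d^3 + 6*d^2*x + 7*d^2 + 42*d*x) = d + 6*x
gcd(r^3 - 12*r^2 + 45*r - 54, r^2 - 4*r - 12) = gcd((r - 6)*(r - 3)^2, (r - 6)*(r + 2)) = r - 6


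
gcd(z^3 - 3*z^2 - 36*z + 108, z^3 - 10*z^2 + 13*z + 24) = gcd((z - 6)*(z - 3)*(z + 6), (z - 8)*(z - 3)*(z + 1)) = z - 3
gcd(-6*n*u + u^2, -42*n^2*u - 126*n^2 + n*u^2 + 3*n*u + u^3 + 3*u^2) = -6*n + u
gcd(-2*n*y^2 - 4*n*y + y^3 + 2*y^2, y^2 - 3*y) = y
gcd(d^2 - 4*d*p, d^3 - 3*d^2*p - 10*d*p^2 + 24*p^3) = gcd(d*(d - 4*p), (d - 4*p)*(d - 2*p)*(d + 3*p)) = -d + 4*p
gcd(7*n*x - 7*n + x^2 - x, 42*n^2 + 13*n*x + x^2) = 7*n + x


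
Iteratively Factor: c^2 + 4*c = (c + 4)*(c)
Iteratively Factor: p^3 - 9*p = (p - 3)*(p^2 + 3*p) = p*(p - 3)*(p + 3)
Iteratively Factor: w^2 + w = (w)*(w + 1)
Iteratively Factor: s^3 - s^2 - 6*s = (s + 2)*(s^2 - 3*s) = (s - 3)*(s + 2)*(s)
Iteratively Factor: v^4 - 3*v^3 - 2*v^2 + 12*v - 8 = (v + 2)*(v^3 - 5*v^2 + 8*v - 4) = (v - 2)*(v + 2)*(v^2 - 3*v + 2) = (v - 2)^2*(v + 2)*(v - 1)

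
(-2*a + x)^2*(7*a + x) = 28*a^3 - 24*a^2*x + 3*a*x^2 + x^3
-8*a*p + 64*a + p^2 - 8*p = (-8*a + p)*(p - 8)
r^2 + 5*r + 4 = (r + 1)*(r + 4)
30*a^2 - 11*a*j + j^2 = (-6*a + j)*(-5*a + j)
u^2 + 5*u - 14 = (u - 2)*(u + 7)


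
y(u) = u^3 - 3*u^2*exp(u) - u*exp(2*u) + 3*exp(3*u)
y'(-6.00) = 107.82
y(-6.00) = -216.27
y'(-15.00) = 675.00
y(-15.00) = -3375.00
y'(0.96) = 120.91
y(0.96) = 40.56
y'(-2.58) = 19.66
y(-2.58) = -18.67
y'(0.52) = 31.26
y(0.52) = 11.58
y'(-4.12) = 50.50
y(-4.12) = -70.76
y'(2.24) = 6723.24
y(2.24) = 2158.65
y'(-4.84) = 69.95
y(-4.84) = -113.94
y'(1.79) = 1657.18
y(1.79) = 528.54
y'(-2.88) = 24.47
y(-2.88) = -25.28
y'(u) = -3*u^2*exp(u) + 3*u^2 - 2*u*exp(2*u) - 6*u*exp(u) + 9*exp(3*u) - exp(2*u)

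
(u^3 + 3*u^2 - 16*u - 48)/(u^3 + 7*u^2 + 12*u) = (u - 4)/u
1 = 1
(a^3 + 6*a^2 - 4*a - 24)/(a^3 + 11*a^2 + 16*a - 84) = (a + 2)/(a + 7)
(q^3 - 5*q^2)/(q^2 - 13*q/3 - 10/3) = 3*q^2/(3*q + 2)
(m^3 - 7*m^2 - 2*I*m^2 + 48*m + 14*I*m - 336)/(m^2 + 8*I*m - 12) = (m^2 - m*(7 + 8*I) + 56*I)/(m + 2*I)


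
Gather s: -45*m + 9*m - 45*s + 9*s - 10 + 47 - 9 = -36*m - 36*s + 28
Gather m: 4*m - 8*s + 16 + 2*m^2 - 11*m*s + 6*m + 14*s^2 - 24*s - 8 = 2*m^2 + m*(10 - 11*s) + 14*s^2 - 32*s + 8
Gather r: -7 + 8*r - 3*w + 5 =8*r - 3*w - 2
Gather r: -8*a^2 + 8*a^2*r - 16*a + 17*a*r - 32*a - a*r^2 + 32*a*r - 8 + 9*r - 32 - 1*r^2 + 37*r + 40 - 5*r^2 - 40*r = -8*a^2 - 48*a + r^2*(-a - 6) + r*(8*a^2 + 49*a + 6)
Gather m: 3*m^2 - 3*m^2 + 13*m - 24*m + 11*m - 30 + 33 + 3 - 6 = 0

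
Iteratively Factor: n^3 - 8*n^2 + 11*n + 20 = (n + 1)*(n^2 - 9*n + 20) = (n - 5)*(n + 1)*(n - 4)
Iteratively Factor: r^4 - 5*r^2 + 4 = (r - 2)*(r^3 + 2*r^2 - r - 2) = (r - 2)*(r - 1)*(r^2 + 3*r + 2) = (r - 2)*(r - 1)*(r + 1)*(r + 2)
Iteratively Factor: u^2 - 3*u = (u - 3)*(u)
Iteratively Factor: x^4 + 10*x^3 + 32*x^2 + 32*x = (x + 4)*(x^3 + 6*x^2 + 8*x) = (x + 4)^2*(x^2 + 2*x) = x*(x + 4)^2*(x + 2)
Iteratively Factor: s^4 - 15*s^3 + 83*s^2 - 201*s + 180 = (s - 3)*(s^3 - 12*s^2 + 47*s - 60) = (s - 3)^2*(s^2 - 9*s + 20) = (s - 5)*(s - 3)^2*(s - 4)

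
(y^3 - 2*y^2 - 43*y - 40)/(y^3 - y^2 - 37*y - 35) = (y - 8)/(y - 7)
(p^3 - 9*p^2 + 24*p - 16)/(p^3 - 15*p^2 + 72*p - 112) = (p - 1)/(p - 7)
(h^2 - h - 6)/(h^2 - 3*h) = (h + 2)/h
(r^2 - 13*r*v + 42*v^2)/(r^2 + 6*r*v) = (r^2 - 13*r*v + 42*v^2)/(r*(r + 6*v))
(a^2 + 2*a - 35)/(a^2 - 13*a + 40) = (a + 7)/(a - 8)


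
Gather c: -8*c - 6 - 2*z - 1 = -8*c - 2*z - 7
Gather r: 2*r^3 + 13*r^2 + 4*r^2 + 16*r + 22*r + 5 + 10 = 2*r^3 + 17*r^2 + 38*r + 15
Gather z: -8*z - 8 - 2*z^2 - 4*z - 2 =-2*z^2 - 12*z - 10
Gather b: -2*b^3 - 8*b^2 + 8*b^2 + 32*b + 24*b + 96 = -2*b^3 + 56*b + 96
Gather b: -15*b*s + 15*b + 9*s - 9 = b*(15 - 15*s) + 9*s - 9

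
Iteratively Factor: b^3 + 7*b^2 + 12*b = (b + 4)*(b^2 + 3*b) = (b + 3)*(b + 4)*(b)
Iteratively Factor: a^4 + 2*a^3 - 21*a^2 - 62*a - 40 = (a - 5)*(a^3 + 7*a^2 + 14*a + 8) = (a - 5)*(a + 1)*(a^2 + 6*a + 8) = (a - 5)*(a + 1)*(a + 2)*(a + 4)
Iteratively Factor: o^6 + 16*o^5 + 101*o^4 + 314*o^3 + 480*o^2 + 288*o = (o + 4)*(o^5 + 12*o^4 + 53*o^3 + 102*o^2 + 72*o) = (o + 2)*(o + 4)*(o^4 + 10*o^3 + 33*o^2 + 36*o) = (o + 2)*(o + 4)^2*(o^3 + 6*o^2 + 9*o) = o*(o + 2)*(o + 4)^2*(o^2 + 6*o + 9) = o*(o + 2)*(o + 3)*(o + 4)^2*(o + 3)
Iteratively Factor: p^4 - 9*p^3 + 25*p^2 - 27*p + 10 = (p - 2)*(p^3 - 7*p^2 + 11*p - 5) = (p - 5)*(p - 2)*(p^2 - 2*p + 1) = (p - 5)*(p - 2)*(p - 1)*(p - 1)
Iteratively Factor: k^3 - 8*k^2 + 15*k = (k)*(k^2 - 8*k + 15) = k*(k - 5)*(k - 3)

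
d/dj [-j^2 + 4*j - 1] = 4 - 2*j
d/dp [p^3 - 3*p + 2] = 3*p^2 - 3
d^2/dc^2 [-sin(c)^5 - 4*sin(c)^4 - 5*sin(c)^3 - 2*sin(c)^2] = 25*sin(c)^5 + 64*sin(c)^4 + 25*sin(c)^3 - 40*sin(c)^2 - 30*sin(c) - 4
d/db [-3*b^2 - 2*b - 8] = -6*b - 2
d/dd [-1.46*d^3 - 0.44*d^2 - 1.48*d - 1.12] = -4.38*d^2 - 0.88*d - 1.48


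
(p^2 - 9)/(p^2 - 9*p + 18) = (p + 3)/(p - 6)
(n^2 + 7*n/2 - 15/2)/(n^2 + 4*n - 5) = (n - 3/2)/(n - 1)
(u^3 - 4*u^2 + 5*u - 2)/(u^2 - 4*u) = (u^3 - 4*u^2 + 5*u - 2)/(u*(u - 4))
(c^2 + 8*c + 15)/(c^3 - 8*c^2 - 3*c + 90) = (c + 5)/(c^2 - 11*c + 30)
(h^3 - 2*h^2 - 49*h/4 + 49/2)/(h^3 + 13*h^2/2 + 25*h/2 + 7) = (h^2 - 11*h/2 + 7)/(h^2 + 3*h + 2)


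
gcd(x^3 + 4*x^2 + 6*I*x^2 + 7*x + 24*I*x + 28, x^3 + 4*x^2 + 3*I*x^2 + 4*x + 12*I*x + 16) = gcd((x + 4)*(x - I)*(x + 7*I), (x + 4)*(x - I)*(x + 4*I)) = x^2 + x*(4 - I) - 4*I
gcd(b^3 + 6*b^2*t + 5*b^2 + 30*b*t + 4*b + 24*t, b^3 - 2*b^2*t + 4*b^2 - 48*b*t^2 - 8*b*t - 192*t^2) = b^2 + 6*b*t + 4*b + 24*t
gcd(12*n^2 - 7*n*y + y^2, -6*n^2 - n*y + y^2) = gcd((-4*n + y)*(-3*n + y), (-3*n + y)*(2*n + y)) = -3*n + y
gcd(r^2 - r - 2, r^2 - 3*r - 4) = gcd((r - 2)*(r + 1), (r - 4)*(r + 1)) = r + 1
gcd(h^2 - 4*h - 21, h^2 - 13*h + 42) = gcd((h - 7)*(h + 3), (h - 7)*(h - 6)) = h - 7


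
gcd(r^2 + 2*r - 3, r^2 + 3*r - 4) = r - 1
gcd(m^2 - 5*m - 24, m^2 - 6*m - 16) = m - 8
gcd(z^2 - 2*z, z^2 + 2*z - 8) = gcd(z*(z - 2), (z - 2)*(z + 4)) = z - 2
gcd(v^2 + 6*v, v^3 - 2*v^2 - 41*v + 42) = v + 6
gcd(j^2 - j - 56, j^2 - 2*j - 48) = j - 8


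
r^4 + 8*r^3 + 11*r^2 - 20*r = r*(r - 1)*(r + 4)*(r + 5)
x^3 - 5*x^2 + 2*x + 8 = (x - 4)*(x - 2)*(x + 1)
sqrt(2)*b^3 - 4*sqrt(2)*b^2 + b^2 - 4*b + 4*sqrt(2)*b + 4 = (b - 2)^2*(sqrt(2)*b + 1)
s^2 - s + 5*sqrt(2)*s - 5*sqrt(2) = (s - 1)*(s + 5*sqrt(2))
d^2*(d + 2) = d^3 + 2*d^2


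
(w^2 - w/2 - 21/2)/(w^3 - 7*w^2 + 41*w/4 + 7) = 2*(w + 3)/(2*w^2 - 7*w - 4)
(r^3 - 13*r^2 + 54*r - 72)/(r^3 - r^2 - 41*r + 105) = (r^2 - 10*r + 24)/(r^2 + 2*r - 35)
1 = 1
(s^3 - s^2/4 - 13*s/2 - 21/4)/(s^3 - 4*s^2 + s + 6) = (s + 7/4)/(s - 2)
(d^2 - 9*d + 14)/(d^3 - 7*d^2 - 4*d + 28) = 1/(d + 2)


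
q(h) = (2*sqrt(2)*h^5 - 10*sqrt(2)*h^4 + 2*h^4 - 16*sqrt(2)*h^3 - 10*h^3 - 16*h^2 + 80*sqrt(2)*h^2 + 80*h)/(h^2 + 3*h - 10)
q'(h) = (-2*h - 3)*(2*sqrt(2)*h^5 - 10*sqrt(2)*h^4 + 2*h^4 - 16*sqrt(2)*h^3 - 10*h^3 - 16*h^2 + 80*sqrt(2)*h^2 + 80*h)/(h^2 + 3*h - 10)^2 + (10*sqrt(2)*h^4 - 40*sqrt(2)*h^3 + 8*h^3 - 48*sqrt(2)*h^2 - 30*h^2 - 32*h + 160*sqrt(2)*h + 80)/(h^2 + 3*h - 10)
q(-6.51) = -3290.38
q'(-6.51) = 38.71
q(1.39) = -46.33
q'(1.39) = -90.07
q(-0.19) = 1.09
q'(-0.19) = -3.52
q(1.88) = -232.16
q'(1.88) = -1844.24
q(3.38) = -18.74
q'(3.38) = -19.74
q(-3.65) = 183.38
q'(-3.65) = -488.66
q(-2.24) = -17.92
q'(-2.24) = -2.49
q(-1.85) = -15.46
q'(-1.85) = 12.54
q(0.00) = 0.00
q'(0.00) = -8.00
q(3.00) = -7.86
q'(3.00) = -39.15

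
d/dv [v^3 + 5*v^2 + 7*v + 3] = 3*v^2 + 10*v + 7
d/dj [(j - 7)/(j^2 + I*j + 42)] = (j^2 + I*j - (j - 7)*(2*j + I) + 42)/(j^2 + I*j + 42)^2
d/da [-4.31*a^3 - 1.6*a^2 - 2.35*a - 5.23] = -12.93*a^2 - 3.2*a - 2.35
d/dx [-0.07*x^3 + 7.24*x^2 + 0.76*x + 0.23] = -0.21*x^2 + 14.48*x + 0.76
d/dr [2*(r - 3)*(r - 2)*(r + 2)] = 6*r^2 - 12*r - 8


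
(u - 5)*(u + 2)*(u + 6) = u^3 + 3*u^2 - 28*u - 60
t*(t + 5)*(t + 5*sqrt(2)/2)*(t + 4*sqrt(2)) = t^4 + 5*t^3 + 13*sqrt(2)*t^3/2 + 20*t^2 + 65*sqrt(2)*t^2/2 + 100*t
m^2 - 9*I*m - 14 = (m - 7*I)*(m - 2*I)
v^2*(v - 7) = v^3 - 7*v^2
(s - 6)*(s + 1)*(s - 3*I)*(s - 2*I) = s^4 - 5*s^3 - 5*I*s^3 - 12*s^2 + 25*I*s^2 + 30*s + 30*I*s + 36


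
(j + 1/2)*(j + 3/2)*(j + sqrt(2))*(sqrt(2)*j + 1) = sqrt(2)*j^4 + 2*sqrt(2)*j^3 + 3*j^3 + 7*sqrt(2)*j^2/4 + 6*j^2 + 9*j/4 + 2*sqrt(2)*j + 3*sqrt(2)/4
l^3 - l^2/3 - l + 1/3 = (l - 1)*(l - 1/3)*(l + 1)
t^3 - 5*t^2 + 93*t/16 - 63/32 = (t - 7/2)*(t - 3/4)^2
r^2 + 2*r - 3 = (r - 1)*(r + 3)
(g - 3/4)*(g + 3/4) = g^2 - 9/16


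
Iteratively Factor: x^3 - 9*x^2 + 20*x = (x)*(x^2 - 9*x + 20) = x*(x - 5)*(x - 4)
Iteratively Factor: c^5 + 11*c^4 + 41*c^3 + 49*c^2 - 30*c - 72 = (c + 4)*(c^4 + 7*c^3 + 13*c^2 - 3*c - 18) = (c + 2)*(c + 4)*(c^3 + 5*c^2 + 3*c - 9) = (c - 1)*(c + 2)*(c + 4)*(c^2 + 6*c + 9) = (c - 1)*(c + 2)*(c + 3)*(c + 4)*(c + 3)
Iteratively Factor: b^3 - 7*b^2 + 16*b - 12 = (b - 2)*(b^2 - 5*b + 6) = (b - 3)*(b - 2)*(b - 2)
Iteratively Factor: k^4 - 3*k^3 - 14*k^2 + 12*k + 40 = (k + 2)*(k^3 - 5*k^2 - 4*k + 20) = (k - 5)*(k + 2)*(k^2 - 4) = (k - 5)*(k - 2)*(k + 2)*(k + 2)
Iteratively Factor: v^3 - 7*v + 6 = (v - 1)*(v^2 + v - 6) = (v - 1)*(v + 3)*(v - 2)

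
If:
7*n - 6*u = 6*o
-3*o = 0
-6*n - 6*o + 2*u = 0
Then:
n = 0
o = 0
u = 0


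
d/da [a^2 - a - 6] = 2*a - 1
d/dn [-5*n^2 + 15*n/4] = 15/4 - 10*n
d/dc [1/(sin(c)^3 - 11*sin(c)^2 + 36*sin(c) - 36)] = (-3*sin(c)^2 + 22*sin(c) - 36)*cos(c)/(sin(c)^3 - 11*sin(c)^2 + 36*sin(c) - 36)^2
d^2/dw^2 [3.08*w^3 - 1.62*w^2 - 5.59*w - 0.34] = 18.48*w - 3.24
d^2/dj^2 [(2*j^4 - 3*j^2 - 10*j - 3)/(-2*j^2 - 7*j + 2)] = 2*(-8*j^6 - 84*j^5 - 270*j^4 + 222*j^3 + 24*j^2 + 246*j + 311)/(8*j^6 + 84*j^5 + 270*j^4 + 175*j^3 - 270*j^2 + 84*j - 8)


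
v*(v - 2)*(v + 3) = v^3 + v^2 - 6*v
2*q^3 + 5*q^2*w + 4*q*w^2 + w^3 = (q + w)^2*(2*q + w)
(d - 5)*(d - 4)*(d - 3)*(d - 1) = d^4 - 13*d^3 + 59*d^2 - 107*d + 60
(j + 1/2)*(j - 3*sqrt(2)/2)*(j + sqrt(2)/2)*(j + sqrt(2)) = j^4 + j^3/2 - 7*j^2/2 - 3*sqrt(2)*j/2 - 7*j/4 - 3*sqrt(2)/4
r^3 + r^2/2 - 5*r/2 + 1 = (r - 1)*(r - 1/2)*(r + 2)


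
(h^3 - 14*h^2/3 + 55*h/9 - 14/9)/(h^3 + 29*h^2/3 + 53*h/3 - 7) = (3*h^2 - 13*h + 14)/(3*(h^2 + 10*h + 21))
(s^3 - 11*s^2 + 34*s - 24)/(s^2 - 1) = (s^2 - 10*s + 24)/(s + 1)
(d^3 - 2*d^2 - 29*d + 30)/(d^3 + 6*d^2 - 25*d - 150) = (d^2 - 7*d + 6)/(d^2 + d - 30)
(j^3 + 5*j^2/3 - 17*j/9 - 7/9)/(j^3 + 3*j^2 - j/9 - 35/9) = (3*j + 1)/(3*j + 5)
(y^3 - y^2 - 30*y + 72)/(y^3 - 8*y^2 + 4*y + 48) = (y^2 + 3*y - 18)/(y^2 - 4*y - 12)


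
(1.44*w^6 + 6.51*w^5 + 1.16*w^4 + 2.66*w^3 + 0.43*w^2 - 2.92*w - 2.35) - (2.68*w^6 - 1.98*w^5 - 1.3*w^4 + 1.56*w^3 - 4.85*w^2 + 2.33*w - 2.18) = -1.24*w^6 + 8.49*w^5 + 2.46*w^4 + 1.1*w^3 + 5.28*w^2 - 5.25*w - 0.17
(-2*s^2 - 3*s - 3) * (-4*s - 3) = 8*s^3 + 18*s^2 + 21*s + 9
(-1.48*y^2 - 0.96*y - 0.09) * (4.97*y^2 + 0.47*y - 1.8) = -7.3556*y^4 - 5.4668*y^3 + 1.7655*y^2 + 1.6857*y + 0.162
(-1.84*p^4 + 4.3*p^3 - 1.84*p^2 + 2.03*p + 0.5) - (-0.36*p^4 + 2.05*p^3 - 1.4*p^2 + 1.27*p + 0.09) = -1.48*p^4 + 2.25*p^3 - 0.44*p^2 + 0.76*p + 0.41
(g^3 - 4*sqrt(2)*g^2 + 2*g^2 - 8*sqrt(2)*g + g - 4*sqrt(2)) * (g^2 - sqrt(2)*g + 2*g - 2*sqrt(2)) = g^5 - 5*sqrt(2)*g^4 + 4*g^4 - 20*sqrt(2)*g^3 + 13*g^3 - 25*sqrt(2)*g^2 + 34*g^2 - 10*sqrt(2)*g + 40*g + 16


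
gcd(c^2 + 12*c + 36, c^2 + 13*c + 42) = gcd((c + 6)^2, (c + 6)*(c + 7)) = c + 6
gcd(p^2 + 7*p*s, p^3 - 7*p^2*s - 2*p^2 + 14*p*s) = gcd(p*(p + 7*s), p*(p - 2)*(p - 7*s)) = p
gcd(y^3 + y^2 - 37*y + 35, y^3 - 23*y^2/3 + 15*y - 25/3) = y^2 - 6*y + 5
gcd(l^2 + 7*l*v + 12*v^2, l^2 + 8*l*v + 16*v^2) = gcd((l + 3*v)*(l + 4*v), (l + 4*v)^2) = l + 4*v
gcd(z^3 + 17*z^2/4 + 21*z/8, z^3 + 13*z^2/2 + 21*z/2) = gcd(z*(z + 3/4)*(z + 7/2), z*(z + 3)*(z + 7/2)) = z^2 + 7*z/2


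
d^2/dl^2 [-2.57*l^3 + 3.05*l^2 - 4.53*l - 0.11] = 6.1 - 15.42*l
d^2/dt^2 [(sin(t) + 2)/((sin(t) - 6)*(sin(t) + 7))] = (-sin(t)^5 - 7*sin(t)^4 - 256*sin(t)^3 - 368*sin(t)^2 - 1584*sin(t) + 256)/((sin(t) - 6)^3*(sin(t) + 7)^3)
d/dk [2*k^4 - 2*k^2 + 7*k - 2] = 8*k^3 - 4*k + 7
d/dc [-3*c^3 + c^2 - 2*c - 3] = -9*c^2 + 2*c - 2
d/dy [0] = 0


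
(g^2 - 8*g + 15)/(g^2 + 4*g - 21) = (g - 5)/(g + 7)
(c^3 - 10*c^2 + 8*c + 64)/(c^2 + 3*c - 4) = (c^3 - 10*c^2 + 8*c + 64)/(c^2 + 3*c - 4)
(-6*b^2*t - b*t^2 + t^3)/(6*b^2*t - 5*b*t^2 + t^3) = (2*b + t)/(-2*b + t)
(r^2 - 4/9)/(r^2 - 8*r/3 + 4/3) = (r + 2/3)/(r - 2)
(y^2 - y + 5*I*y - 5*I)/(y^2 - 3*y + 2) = (y + 5*I)/(y - 2)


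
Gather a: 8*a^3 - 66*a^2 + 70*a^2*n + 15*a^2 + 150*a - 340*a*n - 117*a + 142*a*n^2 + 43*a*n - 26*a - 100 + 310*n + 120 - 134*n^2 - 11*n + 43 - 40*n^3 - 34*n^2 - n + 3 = 8*a^3 + a^2*(70*n - 51) + a*(142*n^2 - 297*n + 7) - 40*n^3 - 168*n^2 + 298*n + 66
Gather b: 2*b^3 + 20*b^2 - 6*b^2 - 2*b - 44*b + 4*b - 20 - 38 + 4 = 2*b^3 + 14*b^2 - 42*b - 54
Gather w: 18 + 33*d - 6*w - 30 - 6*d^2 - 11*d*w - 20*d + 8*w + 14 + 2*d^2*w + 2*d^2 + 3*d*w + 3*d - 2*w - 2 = -4*d^2 + 16*d + w*(2*d^2 - 8*d)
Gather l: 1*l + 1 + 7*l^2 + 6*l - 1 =7*l^2 + 7*l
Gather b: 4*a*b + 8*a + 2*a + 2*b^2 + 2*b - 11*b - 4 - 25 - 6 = 10*a + 2*b^2 + b*(4*a - 9) - 35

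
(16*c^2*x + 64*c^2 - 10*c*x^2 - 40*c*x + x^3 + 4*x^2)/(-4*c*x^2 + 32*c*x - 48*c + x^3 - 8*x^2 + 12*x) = (-16*c^2*x - 64*c^2 + 10*c*x^2 + 40*c*x - x^3 - 4*x^2)/(4*c*x^2 - 32*c*x + 48*c - x^3 + 8*x^2 - 12*x)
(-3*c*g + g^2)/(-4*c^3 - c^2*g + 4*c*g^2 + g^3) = g*(3*c - g)/(4*c^3 + c^2*g - 4*c*g^2 - g^3)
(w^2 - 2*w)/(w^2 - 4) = w/(w + 2)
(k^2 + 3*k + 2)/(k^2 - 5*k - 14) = (k + 1)/(k - 7)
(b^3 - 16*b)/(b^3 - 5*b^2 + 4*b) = (b + 4)/(b - 1)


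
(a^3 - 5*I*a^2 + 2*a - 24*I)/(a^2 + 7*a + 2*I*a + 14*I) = (a^2 - 7*I*a - 12)/(a + 7)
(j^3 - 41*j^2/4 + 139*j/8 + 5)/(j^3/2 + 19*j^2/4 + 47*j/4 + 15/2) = (8*j^3 - 82*j^2 + 139*j + 40)/(2*(2*j^3 + 19*j^2 + 47*j + 30))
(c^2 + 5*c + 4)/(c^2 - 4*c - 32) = (c + 1)/(c - 8)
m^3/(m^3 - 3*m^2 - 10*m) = m^2/(m^2 - 3*m - 10)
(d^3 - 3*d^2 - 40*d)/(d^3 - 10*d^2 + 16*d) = (d + 5)/(d - 2)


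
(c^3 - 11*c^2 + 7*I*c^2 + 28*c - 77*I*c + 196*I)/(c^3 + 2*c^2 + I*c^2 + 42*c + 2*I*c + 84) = (c^2 - 11*c + 28)/(c^2 + c*(2 - 6*I) - 12*I)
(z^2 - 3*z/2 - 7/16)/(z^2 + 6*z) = (16*z^2 - 24*z - 7)/(16*z*(z + 6))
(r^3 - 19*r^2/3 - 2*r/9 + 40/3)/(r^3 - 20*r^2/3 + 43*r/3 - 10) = (r^2 - 14*r/3 - 8)/(r^2 - 5*r + 6)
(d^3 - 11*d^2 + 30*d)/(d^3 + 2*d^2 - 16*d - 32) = d*(d^2 - 11*d + 30)/(d^3 + 2*d^2 - 16*d - 32)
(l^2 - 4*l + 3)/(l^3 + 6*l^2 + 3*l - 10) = (l - 3)/(l^2 + 7*l + 10)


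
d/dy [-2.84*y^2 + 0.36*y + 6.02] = 0.36 - 5.68*y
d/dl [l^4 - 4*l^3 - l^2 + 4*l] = 4*l^3 - 12*l^2 - 2*l + 4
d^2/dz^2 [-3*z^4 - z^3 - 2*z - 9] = 6*z*(-6*z - 1)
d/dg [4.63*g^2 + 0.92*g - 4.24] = 9.26*g + 0.92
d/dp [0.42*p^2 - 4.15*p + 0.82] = 0.84*p - 4.15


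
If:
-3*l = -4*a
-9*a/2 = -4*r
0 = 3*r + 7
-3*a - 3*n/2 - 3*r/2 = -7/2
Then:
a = -56/27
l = -224/81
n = 238/27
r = -7/3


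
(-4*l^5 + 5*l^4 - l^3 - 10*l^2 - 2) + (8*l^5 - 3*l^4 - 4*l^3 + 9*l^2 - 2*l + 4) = 4*l^5 + 2*l^4 - 5*l^3 - l^2 - 2*l + 2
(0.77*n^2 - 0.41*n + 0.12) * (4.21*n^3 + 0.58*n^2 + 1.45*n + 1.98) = 3.2417*n^5 - 1.2795*n^4 + 1.3839*n^3 + 0.9997*n^2 - 0.6378*n + 0.2376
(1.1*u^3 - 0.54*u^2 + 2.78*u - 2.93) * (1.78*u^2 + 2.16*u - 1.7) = 1.958*u^5 + 1.4148*u^4 + 1.912*u^3 + 1.7074*u^2 - 11.0548*u + 4.981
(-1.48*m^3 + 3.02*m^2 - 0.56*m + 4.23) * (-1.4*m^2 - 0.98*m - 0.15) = 2.072*m^5 - 2.7776*m^4 - 1.9536*m^3 - 5.8262*m^2 - 4.0614*m - 0.6345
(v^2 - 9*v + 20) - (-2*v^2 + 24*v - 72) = 3*v^2 - 33*v + 92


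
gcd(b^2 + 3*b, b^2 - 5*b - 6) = 1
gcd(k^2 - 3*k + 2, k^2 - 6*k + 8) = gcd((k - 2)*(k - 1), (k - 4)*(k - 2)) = k - 2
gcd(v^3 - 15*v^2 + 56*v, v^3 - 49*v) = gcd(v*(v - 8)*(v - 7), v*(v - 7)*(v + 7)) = v^2 - 7*v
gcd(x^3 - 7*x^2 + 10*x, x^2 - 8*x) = x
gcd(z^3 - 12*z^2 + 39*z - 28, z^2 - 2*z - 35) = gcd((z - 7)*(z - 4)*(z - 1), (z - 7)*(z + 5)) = z - 7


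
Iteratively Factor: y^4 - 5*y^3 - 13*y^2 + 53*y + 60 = (y - 5)*(y^3 - 13*y - 12) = (y - 5)*(y + 1)*(y^2 - y - 12) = (y - 5)*(y + 1)*(y + 3)*(y - 4)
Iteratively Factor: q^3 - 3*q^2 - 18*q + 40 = (q + 4)*(q^2 - 7*q + 10) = (q - 2)*(q + 4)*(q - 5)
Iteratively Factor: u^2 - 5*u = (u - 5)*(u)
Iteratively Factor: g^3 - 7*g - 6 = (g + 2)*(g^2 - 2*g - 3) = (g + 1)*(g + 2)*(g - 3)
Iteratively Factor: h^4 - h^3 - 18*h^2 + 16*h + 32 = (h + 4)*(h^3 - 5*h^2 + 2*h + 8) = (h - 4)*(h + 4)*(h^2 - h - 2) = (h - 4)*(h + 1)*(h + 4)*(h - 2)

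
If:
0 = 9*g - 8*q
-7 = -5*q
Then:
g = 56/45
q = 7/5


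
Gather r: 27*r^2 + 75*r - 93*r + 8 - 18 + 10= 27*r^2 - 18*r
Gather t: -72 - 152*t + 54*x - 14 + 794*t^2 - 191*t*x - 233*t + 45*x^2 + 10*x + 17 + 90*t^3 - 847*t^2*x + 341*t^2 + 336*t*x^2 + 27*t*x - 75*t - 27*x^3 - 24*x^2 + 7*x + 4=90*t^3 + t^2*(1135 - 847*x) + t*(336*x^2 - 164*x - 460) - 27*x^3 + 21*x^2 + 71*x - 65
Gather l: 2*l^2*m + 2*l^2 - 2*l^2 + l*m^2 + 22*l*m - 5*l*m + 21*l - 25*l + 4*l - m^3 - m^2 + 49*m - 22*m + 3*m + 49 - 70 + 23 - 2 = 2*l^2*m + l*(m^2 + 17*m) - m^3 - m^2 + 30*m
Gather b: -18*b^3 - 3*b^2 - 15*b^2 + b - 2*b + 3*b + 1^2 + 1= -18*b^3 - 18*b^2 + 2*b + 2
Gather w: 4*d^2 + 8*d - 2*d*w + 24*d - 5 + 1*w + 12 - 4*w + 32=4*d^2 + 32*d + w*(-2*d - 3) + 39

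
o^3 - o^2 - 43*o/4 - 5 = (o - 4)*(o + 1/2)*(o + 5/2)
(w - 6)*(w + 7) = w^2 + w - 42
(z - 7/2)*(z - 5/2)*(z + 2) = z^3 - 4*z^2 - 13*z/4 + 35/2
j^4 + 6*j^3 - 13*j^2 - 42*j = j*(j - 3)*(j + 2)*(j + 7)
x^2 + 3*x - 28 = (x - 4)*(x + 7)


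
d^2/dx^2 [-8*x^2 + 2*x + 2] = -16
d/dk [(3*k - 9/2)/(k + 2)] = 21/(2*(k + 2)^2)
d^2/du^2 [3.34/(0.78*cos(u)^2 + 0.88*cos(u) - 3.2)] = (-8.128224*(1 - cos(u)^2)^2 - 6.877728*cos(u)^3 - 39.997168*cos(u)^2 + 4.350016*cos(u) + 29.974496)/(0.78*cos(u)^2 + 0.88*cos(u) - 3.2)^3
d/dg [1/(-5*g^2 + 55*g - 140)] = (2*g - 11)/(5*(g^2 - 11*g + 28)^2)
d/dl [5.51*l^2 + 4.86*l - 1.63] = 11.02*l + 4.86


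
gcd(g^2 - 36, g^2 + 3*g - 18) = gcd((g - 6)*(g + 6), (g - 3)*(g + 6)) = g + 6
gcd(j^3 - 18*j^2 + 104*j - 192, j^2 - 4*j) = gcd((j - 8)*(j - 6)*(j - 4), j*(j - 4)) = j - 4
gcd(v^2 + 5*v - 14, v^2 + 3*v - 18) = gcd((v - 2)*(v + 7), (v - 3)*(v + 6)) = 1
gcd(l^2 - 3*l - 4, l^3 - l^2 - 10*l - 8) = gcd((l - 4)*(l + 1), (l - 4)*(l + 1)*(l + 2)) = l^2 - 3*l - 4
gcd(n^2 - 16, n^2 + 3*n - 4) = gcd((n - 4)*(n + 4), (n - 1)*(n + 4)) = n + 4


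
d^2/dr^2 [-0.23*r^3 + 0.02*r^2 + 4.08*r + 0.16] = 0.04 - 1.38*r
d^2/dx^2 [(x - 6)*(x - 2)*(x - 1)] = 6*x - 18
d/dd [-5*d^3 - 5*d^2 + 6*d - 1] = -15*d^2 - 10*d + 6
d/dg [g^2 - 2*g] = 2*g - 2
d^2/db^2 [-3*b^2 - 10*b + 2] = -6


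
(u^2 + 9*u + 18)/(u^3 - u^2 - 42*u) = (u + 3)/(u*(u - 7))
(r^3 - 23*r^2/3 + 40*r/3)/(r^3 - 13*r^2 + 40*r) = (r - 8/3)/(r - 8)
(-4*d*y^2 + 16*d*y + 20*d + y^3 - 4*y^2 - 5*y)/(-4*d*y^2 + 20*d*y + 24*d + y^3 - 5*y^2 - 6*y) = (y - 5)/(y - 6)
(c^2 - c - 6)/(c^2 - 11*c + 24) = (c + 2)/(c - 8)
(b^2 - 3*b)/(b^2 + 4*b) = (b - 3)/(b + 4)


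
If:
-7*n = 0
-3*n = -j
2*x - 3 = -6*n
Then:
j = 0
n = 0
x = 3/2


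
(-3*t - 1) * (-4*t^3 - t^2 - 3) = 12*t^4 + 7*t^3 + t^2 + 9*t + 3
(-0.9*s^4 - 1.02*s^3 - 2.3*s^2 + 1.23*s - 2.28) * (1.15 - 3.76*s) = 3.384*s^5 + 2.8002*s^4 + 7.475*s^3 - 7.2698*s^2 + 9.9873*s - 2.622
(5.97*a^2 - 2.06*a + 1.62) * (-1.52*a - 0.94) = -9.0744*a^3 - 2.4806*a^2 - 0.526*a - 1.5228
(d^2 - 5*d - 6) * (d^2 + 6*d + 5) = d^4 + d^3 - 31*d^2 - 61*d - 30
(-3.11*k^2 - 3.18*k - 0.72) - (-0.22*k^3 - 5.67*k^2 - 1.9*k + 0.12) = 0.22*k^3 + 2.56*k^2 - 1.28*k - 0.84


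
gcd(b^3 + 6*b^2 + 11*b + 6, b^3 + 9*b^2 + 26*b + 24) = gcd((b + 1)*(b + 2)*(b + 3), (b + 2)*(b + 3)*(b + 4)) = b^2 + 5*b + 6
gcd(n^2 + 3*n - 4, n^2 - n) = n - 1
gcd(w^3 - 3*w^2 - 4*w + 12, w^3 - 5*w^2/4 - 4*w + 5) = w^2 - 4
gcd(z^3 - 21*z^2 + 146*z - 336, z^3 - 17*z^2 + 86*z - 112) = z^2 - 15*z + 56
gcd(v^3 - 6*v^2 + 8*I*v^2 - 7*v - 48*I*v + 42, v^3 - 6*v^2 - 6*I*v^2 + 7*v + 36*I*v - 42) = v^2 + v*(-6 + I) - 6*I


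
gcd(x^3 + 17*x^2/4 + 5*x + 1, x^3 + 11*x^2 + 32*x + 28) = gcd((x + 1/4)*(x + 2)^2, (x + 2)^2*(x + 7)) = x^2 + 4*x + 4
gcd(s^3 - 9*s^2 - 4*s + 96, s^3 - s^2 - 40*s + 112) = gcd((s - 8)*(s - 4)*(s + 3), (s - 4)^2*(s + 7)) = s - 4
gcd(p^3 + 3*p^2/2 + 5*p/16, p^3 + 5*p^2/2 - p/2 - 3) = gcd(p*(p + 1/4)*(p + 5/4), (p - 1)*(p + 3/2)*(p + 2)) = 1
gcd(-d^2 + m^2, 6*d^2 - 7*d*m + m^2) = d - m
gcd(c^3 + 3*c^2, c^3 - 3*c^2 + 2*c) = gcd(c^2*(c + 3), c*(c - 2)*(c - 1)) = c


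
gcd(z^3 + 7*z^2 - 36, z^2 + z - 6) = z^2 + z - 6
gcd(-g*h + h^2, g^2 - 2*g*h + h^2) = g - h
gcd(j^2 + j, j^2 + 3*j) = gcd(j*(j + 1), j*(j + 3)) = j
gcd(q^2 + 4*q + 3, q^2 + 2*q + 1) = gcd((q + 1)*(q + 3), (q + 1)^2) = q + 1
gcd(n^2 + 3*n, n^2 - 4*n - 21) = n + 3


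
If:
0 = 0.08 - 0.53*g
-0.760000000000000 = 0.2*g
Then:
No Solution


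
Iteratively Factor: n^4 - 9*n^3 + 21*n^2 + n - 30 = (n - 2)*(n^3 - 7*n^2 + 7*n + 15) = (n - 3)*(n - 2)*(n^2 - 4*n - 5) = (n - 3)*(n - 2)*(n + 1)*(n - 5)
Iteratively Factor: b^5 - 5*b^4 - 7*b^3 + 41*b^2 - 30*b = (b)*(b^4 - 5*b^3 - 7*b^2 + 41*b - 30) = b*(b - 1)*(b^3 - 4*b^2 - 11*b + 30) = b*(b - 5)*(b - 1)*(b^2 + b - 6) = b*(b - 5)*(b - 1)*(b + 3)*(b - 2)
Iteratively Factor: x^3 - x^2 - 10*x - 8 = (x + 1)*(x^2 - 2*x - 8) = (x + 1)*(x + 2)*(x - 4)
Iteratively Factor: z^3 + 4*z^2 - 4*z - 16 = (z - 2)*(z^2 + 6*z + 8) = (z - 2)*(z + 4)*(z + 2)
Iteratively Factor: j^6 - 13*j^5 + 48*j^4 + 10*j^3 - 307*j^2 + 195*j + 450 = (j - 5)*(j^5 - 8*j^4 + 8*j^3 + 50*j^2 - 57*j - 90) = (j - 5)*(j - 3)*(j^4 - 5*j^3 - 7*j^2 + 29*j + 30) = (j - 5)*(j - 3)^2*(j^3 - 2*j^2 - 13*j - 10) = (j - 5)*(j - 3)^2*(j + 2)*(j^2 - 4*j - 5) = (j - 5)^2*(j - 3)^2*(j + 2)*(j + 1)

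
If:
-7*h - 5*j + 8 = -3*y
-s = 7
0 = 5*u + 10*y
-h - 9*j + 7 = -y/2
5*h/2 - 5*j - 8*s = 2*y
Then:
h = 5444/229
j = 270/229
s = -7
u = -25084/229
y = 12542/229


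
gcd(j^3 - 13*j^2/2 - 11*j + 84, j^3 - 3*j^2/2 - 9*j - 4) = j - 4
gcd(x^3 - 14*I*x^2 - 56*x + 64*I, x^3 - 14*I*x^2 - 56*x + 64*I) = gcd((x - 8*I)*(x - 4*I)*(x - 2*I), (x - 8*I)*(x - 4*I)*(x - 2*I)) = x^3 - 14*I*x^2 - 56*x + 64*I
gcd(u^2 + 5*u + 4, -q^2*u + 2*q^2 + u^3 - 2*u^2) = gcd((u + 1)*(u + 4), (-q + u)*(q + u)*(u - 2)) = 1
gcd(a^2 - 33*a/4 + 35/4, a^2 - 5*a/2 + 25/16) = a - 5/4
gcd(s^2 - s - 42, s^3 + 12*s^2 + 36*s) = s + 6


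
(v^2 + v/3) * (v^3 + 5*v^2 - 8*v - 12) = v^5 + 16*v^4/3 - 19*v^3/3 - 44*v^2/3 - 4*v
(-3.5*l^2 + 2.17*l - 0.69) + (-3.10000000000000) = -3.5*l^2 + 2.17*l - 3.79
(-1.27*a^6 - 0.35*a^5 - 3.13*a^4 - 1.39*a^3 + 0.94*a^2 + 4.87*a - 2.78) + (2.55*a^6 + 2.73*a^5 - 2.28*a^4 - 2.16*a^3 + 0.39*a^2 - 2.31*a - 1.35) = 1.28*a^6 + 2.38*a^5 - 5.41*a^4 - 3.55*a^3 + 1.33*a^2 + 2.56*a - 4.13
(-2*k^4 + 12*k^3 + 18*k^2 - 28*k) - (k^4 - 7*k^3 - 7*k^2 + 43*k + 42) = -3*k^4 + 19*k^3 + 25*k^2 - 71*k - 42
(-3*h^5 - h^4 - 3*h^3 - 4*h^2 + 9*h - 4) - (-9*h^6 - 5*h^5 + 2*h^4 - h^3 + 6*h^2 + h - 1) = 9*h^6 + 2*h^5 - 3*h^4 - 2*h^3 - 10*h^2 + 8*h - 3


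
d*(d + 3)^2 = d^3 + 6*d^2 + 9*d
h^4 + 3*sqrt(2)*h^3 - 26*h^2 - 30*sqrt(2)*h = h*(h - 3*sqrt(2))*(h + sqrt(2))*(h + 5*sqrt(2))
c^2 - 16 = (c - 4)*(c + 4)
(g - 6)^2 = g^2 - 12*g + 36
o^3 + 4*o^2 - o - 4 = (o - 1)*(o + 1)*(o + 4)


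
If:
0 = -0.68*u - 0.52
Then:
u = -0.76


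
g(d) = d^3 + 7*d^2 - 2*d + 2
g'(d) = 3*d^2 + 14*d - 2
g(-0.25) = 2.92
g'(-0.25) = -5.31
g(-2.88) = 41.93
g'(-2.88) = -17.44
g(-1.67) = 20.20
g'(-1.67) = -17.01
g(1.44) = 16.62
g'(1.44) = 24.38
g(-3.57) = 52.86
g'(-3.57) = -13.75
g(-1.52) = 17.70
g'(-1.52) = -16.35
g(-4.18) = 59.63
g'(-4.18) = -8.10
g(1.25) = 12.39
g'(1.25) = 20.19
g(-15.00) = -1768.00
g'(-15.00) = 463.00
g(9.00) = 1280.00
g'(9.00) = 367.00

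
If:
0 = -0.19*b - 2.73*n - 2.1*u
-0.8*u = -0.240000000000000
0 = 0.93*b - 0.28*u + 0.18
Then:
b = -0.10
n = -0.22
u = 0.30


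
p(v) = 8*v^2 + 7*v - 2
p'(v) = 16*v + 7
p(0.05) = -1.63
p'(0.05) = 7.80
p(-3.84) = 89.08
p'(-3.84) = -54.44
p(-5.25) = 181.75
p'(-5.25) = -77.00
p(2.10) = 47.98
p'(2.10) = 40.60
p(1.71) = 33.36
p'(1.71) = 34.36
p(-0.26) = -3.28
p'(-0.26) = 2.84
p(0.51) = 3.65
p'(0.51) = 15.16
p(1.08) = 14.89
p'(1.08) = 24.28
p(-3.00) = 49.00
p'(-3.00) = -41.00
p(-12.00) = 1066.00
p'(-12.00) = -185.00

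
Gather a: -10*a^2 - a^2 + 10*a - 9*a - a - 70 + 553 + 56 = 539 - 11*a^2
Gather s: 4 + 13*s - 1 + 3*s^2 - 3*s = 3*s^2 + 10*s + 3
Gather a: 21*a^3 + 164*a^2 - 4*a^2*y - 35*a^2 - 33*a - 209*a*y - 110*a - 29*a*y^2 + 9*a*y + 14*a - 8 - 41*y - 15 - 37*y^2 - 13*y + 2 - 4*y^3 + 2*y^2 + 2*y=21*a^3 + a^2*(129 - 4*y) + a*(-29*y^2 - 200*y - 129) - 4*y^3 - 35*y^2 - 52*y - 21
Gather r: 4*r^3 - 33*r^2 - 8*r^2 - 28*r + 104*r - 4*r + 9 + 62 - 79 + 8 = 4*r^3 - 41*r^2 + 72*r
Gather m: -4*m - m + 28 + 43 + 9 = 80 - 5*m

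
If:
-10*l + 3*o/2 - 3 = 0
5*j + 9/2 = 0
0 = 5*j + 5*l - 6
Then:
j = -9/10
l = 21/10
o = 16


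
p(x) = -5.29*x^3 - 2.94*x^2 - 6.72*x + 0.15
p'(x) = -15.87*x^2 - 5.88*x - 6.72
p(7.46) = -2409.80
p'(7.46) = -933.78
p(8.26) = -3237.18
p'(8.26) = -1138.06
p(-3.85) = 284.33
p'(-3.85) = -219.32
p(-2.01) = 44.74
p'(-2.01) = -59.02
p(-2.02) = 45.33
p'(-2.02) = -59.60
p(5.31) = -910.46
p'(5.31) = -485.41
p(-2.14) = 52.91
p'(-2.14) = -66.82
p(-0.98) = 8.89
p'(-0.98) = -16.20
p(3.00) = -189.30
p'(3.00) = -167.19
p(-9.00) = 3678.90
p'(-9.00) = -1239.27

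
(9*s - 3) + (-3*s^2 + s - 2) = -3*s^2 + 10*s - 5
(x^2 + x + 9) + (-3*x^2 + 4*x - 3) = -2*x^2 + 5*x + 6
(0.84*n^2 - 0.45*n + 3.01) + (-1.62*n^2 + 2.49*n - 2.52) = -0.78*n^2 + 2.04*n + 0.49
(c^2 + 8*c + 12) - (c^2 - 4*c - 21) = 12*c + 33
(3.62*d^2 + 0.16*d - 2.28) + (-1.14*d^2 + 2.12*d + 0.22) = 2.48*d^2 + 2.28*d - 2.06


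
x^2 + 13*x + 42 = (x + 6)*(x + 7)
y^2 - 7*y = y*(y - 7)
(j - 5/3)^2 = j^2 - 10*j/3 + 25/9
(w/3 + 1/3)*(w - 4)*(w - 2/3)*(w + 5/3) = w^4/3 - 2*w^3/3 - 73*w^2/27 - 2*w/9 + 40/27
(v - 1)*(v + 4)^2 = v^3 + 7*v^2 + 8*v - 16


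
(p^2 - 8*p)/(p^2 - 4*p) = (p - 8)/(p - 4)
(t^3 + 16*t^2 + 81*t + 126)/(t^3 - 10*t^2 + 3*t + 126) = (t^2 + 13*t + 42)/(t^2 - 13*t + 42)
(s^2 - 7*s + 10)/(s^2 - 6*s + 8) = (s - 5)/(s - 4)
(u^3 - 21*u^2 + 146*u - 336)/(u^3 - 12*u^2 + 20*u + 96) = (u - 7)/(u + 2)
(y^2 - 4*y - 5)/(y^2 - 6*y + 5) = (y + 1)/(y - 1)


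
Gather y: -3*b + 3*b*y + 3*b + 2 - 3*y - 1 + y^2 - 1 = y^2 + y*(3*b - 3)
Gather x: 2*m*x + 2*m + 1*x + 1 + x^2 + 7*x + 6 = 2*m + x^2 + x*(2*m + 8) + 7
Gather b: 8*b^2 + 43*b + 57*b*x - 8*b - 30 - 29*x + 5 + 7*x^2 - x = 8*b^2 + b*(57*x + 35) + 7*x^2 - 30*x - 25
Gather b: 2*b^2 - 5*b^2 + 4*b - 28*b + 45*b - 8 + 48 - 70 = -3*b^2 + 21*b - 30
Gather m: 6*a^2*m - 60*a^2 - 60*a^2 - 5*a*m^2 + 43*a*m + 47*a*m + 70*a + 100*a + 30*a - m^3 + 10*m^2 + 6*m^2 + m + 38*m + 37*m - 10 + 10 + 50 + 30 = -120*a^2 + 200*a - m^3 + m^2*(16 - 5*a) + m*(6*a^2 + 90*a + 76) + 80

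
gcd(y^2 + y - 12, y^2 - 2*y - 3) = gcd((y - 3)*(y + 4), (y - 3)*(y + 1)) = y - 3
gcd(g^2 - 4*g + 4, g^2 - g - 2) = g - 2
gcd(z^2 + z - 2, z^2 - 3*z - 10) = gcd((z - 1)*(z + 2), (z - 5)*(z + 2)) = z + 2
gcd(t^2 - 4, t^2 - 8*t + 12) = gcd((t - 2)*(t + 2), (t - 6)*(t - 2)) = t - 2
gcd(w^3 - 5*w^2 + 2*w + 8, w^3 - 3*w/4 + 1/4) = w + 1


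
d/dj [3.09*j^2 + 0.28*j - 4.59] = 6.18*j + 0.28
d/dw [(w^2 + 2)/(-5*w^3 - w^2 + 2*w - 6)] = (5*w^4 + 32*w^2 - 8*w - 4)/(25*w^6 + 10*w^5 - 19*w^4 + 56*w^3 + 16*w^2 - 24*w + 36)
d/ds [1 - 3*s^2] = -6*s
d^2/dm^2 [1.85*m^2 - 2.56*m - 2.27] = 3.70000000000000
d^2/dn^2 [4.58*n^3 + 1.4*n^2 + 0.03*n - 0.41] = 27.48*n + 2.8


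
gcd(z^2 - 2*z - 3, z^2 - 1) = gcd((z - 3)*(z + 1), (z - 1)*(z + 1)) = z + 1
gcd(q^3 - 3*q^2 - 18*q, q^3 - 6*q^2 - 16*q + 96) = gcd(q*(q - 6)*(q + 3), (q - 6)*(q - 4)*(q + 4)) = q - 6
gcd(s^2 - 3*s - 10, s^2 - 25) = s - 5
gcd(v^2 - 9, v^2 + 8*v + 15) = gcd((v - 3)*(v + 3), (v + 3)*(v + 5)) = v + 3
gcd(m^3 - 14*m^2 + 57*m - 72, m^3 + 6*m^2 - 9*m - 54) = m - 3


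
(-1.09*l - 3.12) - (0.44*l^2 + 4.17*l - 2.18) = -0.44*l^2 - 5.26*l - 0.94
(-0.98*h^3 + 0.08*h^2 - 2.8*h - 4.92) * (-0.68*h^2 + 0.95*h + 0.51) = 0.6664*h^5 - 0.9854*h^4 + 1.4802*h^3 + 0.7264*h^2 - 6.102*h - 2.5092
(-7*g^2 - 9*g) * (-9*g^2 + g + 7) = 63*g^4 + 74*g^3 - 58*g^2 - 63*g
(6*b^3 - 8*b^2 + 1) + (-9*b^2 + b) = 6*b^3 - 17*b^2 + b + 1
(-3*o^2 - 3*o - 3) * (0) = 0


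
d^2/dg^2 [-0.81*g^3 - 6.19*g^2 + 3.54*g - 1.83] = -4.86*g - 12.38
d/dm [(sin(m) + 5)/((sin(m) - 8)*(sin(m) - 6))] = (-10*sin(m) + cos(m)^2 + 117)*cos(m)/((sin(m) - 8)^2*(sin(m) - 6)^2)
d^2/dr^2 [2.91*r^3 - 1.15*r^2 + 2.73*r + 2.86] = 17.46*r - 2.3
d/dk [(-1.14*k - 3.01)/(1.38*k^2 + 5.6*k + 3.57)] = (1.5732*k^2 + 8.3076*k + 12.7862)/(1.9044*k^4 + 15.456*k^3 + 41.2132*k^2 + 39.984*k + 12.7449)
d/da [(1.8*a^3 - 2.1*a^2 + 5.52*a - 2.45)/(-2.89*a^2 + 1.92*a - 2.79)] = (-5.202*a^4 + 6.912*a^3 - 3.1452*a^2 - 2.443*a - 10.6968)/(8.3521*a^4 - 11.0976*a^3 + 19.8126*a^2 - 10.7136*a + 7.7841)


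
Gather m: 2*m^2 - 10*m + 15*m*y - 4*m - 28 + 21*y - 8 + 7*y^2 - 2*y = 2*m^2 + m*(15*y - 14) + 7*y^2 + 19*y - 36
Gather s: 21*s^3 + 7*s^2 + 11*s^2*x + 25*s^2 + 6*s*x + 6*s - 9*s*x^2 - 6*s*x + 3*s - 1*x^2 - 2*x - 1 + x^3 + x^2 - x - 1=21*s^3 + s^2*(11*x + 32) + s*(9 - 9*x^2) + x^3 - 3*x - 2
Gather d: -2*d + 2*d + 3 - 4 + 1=0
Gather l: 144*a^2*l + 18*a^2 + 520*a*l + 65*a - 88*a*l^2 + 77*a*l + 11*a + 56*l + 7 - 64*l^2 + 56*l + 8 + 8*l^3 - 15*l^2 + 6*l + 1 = 18*a^2 + 76*a + 8*l^3 + l^2*(-88*a - 79) + l*(144*a^2 + 597*a + 118) + 16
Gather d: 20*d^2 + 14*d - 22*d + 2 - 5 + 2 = 20*d^2 - 8*d - 1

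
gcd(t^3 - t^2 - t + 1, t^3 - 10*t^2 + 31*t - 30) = 1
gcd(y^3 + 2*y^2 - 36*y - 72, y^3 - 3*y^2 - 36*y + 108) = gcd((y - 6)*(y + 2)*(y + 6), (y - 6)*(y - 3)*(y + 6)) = y^2 - 36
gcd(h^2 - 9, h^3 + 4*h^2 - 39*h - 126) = h + 3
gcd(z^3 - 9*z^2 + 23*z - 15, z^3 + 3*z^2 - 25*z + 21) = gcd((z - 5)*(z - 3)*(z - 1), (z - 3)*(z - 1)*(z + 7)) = z^2 - 4*z + 3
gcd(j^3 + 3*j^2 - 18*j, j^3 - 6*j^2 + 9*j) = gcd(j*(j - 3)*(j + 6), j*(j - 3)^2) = j^2 - 3*j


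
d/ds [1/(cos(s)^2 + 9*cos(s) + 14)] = (2*cos(s) + 9)*sin(s)/(cos(s)^2 + 9*cos(s) + 14)^2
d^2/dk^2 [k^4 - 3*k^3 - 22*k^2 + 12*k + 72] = 12*k^2 - 18*k - 44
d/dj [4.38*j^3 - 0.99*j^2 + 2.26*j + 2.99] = 13.14*j^2 - 1.98*j + 2.26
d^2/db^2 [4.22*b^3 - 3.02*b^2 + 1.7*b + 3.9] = 25.32*b - 6.04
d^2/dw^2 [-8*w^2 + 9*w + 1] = -16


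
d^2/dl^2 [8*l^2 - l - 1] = 16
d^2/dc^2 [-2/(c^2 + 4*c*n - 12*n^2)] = 4*(c^2 + 4*c*n - 12*n^2 - 4*(c + 2*n)^2)/(c^2 + 4*c*n - 12*n^2)^3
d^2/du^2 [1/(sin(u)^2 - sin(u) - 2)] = (-4*sin(u)^3 + 7*sin(u)^2 - 10*sin(u) + 6)/((sin(u) - 2)^3*(sin(u) + 1)^2)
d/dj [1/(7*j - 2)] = -7/(7*j - 2)^2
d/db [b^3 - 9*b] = 3*b^2 - 9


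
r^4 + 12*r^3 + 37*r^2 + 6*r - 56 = (r - 1)*(r + 2)*(r + 4)*(r + 7)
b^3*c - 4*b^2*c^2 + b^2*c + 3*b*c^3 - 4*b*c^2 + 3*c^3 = (b - 3*c)*(b - c)*(b*c + c)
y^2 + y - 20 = (y - 4)*(y + 5)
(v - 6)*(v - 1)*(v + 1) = v^3 - 6*v^2 - v + 6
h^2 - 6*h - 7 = (h - 7)*(h + 1)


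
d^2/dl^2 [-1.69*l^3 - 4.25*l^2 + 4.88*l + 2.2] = -10.14*l - 8.5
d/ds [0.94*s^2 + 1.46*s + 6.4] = 1.88*s + 1.46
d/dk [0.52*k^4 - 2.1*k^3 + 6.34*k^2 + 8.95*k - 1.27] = 2.08*k^3 - 6.3*k^2 + 12.68*k + 8.95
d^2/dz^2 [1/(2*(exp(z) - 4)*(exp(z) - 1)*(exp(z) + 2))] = 3*(3*exp(5*z) - 11*exp(4*z) + 8*exp(3*z) - 6*exp(2*z) + 44*exp(z) + 16)*exp(z)/(2*(exp(9*z) - 9*exp(8*z) + 9*exp(7*z) + 105*exp(6*z) - 198*exp(5*z) - 396*exp(4*z) + 840*exp(3*z) + 288*exp(2*z) - 1152*exp(z) + 512))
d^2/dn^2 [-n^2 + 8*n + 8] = -2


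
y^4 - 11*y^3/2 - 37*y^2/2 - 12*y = y*(y - 8)*(y + 1)*(y + 3/2)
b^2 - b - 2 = (b - 2)*(b + 1)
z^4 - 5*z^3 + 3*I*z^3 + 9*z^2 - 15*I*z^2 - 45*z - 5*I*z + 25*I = (z - 5)*(z - I)^2*(z + 5*I)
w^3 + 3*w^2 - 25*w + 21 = (w - 3)*(w - 1)*(w + 7)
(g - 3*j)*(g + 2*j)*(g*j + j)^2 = g^4*j^2 - g^3*j^3 + 2*g^3*j^2 - 6*g^2*j^4 - 2*g^2*j^3 + g^2*j^2 - 12*g*j^4 - g*j^3 - 6*j^4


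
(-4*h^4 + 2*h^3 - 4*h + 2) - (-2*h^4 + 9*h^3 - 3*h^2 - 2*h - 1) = -2*h^4 - 7*h^3 + 3*h^2 - 2*h + 3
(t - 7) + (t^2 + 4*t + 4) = t^2 + 5*t - 3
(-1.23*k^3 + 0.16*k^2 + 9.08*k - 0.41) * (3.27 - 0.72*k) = 0.8856*k^4 - 4.1373*k^3 - 6.0144*k^2 + 29.9868*k - 1.3407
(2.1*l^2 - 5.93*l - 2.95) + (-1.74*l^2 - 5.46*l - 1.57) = 0.36*l^2 - 11.39*l - 4.52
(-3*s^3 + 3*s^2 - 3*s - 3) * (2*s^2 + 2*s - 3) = -6*s^5 + 9*s^3 - 21*s^2 + 3*s + 9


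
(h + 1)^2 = h^2 + 2*h + 1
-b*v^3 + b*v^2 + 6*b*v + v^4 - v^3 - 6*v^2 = v*(-b + v)*(v - 3)*(v + 2)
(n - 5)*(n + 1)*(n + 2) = n^3 - 2*n^2 - 13*n - 10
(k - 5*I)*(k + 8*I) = k^2 + 3*I*k + 40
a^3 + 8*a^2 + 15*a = a*(a + 3)*(a + 5)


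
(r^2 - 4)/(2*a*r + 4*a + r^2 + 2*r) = (r - 2)/(2*a + r)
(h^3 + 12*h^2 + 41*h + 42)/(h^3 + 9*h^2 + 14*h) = (h + 3)/h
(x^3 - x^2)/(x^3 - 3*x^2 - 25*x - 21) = x^2*(1 - x)/(-x^3 + 3*x^2 + 25*x + 21)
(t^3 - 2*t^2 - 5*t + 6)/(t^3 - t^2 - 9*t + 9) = (t + 2)/(t + 3)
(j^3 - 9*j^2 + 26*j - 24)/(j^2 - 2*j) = j - 7 + 12/j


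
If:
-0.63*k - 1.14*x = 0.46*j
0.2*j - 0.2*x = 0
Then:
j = x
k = -2.53968253968254*x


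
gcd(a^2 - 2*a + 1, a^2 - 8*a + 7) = a - 1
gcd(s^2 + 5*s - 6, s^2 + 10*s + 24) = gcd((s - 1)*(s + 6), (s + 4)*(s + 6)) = s + 6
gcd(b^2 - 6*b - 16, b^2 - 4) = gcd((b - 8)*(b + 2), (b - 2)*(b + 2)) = b + 2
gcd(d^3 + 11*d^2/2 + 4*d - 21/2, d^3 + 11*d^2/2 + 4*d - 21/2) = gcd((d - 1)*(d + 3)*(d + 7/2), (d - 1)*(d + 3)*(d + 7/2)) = d^3 + 11*d^2/2 + 4*d - 21/2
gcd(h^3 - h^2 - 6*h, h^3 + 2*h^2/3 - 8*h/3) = h^2 + 2*h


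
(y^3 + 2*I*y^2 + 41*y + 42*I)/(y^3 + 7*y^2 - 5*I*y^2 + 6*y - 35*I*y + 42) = (y + 7*I)/(y + 7)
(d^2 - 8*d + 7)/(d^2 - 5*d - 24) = (-d^2 + 8*d - 7)/(-d^2 + 5*d + 24)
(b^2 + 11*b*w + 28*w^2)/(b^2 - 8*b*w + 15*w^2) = (b^2 + 11*b*w + 28*w^2)/(b^2 - 8*b*w + 15*w^2)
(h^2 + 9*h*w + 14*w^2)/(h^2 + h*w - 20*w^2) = (h^2 + 9*h*w + 14*w^2)/(h^2 + h*w - 20*w^2)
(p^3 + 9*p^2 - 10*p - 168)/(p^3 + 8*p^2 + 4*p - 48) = (p^2 + 3*p - 28)/(p^2 + 2*p - 8)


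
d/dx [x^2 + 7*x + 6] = 2*x + 7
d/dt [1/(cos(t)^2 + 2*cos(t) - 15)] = 2*(cos(t) + 1)*sin(t)/(cos(t)^2 + 2*cos(t) - 15)^2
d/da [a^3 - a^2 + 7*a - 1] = 3*a^2 - 2*a + 7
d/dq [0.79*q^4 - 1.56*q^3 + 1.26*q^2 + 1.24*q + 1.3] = 3.16*q^3 - 4.68*q^2 + 2.52*q + 1.24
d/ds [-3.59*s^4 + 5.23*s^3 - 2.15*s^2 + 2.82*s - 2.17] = -14.36*s^3 + 15.69*s^2 - 4.3*s + 2.82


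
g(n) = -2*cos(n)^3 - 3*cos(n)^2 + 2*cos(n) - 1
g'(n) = 6*sin(n)*cos(n)^2 + 6*sin(n)*cos(n) - 2*sin(n) = 2*(3*cos(n)^2 + 3*cos(n) - 1)*sin(n)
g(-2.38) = -3.26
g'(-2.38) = 2.21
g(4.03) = -2.95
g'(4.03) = 2.64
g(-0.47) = -3.02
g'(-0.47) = -3.68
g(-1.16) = -0.81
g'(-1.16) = -1.24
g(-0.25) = -3.70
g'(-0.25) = -2.34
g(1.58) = -1.02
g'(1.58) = -2.05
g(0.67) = -2.24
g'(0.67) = 3.97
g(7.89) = -1.08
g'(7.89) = -2.21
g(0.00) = -4.00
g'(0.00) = 0.00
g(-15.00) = -3.37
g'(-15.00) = 2.01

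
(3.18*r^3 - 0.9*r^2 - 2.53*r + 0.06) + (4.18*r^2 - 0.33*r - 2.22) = 3.18*r^3 + 3.28*r^2 - 2.86*r - 2.16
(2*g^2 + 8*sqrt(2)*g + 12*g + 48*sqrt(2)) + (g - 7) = 2*g^2 + 8*sqrt(2)*g + 13*g - 7 + 48*sqrt(2)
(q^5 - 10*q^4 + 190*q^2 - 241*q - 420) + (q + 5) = q^5 - 10*q^4 + 190*q^2 - 240*q - 415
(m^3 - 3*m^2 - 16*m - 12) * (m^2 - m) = m^5 - 4*m^4 - 13*m^3 + 4*m^2 + 12*m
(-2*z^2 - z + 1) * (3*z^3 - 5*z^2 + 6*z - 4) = -6*z^5 + 7*z^4 - 4*z^3 - 3*z^2 + 10*z - 4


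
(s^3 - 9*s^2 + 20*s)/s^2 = s - 9 + 20/s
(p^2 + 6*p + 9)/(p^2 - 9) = (p + 3)/(p - 3)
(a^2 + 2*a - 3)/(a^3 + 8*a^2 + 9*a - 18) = 1/(a + 6)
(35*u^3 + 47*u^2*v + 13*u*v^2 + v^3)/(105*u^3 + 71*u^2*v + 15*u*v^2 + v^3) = (u + v)/(3*u + v)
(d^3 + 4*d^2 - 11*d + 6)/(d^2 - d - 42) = (d^2 - 2*d + 1)/(d - 7)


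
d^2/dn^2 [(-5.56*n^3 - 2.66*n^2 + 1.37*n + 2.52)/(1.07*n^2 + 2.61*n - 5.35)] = (-5.6843418860808e-14*n^4 - 121.412802*n^3 + 391.770228*n^2 - 865.565586*n - 50.827246)/(1.225043*n^6 + 8.964567*n^5 + 3.491196*n^4 - 71.866089*n^3 - 17.45598*n^2 + 224.114175*n - 153.130375)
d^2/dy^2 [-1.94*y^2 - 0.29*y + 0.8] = -3.88000000000000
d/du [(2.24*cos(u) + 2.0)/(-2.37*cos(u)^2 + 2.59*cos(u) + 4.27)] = (5.3088*sin(u)^2 - 9.48*cos(u) - 9.6936)*sin(u)/(-2.37*cos(u)^2 + 2.59*cos(u) + 4.27)^2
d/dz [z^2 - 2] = 2*z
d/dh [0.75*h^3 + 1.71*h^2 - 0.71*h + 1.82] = 2.25*h^2 + 3.42*h - 0.71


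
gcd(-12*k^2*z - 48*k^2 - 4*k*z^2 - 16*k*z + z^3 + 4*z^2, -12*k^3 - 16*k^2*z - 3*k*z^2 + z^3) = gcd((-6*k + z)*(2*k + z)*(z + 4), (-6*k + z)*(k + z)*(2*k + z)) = -12*k^2 - 4*k*z + z^2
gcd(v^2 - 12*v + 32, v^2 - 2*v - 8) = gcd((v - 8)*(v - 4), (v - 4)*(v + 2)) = v - 4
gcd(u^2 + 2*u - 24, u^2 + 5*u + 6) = 1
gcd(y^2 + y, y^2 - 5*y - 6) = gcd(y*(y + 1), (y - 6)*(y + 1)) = y + 1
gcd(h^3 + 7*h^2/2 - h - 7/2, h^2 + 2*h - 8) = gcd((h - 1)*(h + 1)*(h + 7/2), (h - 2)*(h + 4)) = 1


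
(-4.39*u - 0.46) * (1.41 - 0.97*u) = 4.2583*u^2 - 5.7437*u - 0.6486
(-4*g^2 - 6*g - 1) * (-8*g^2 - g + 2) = 32*g^4 + 52*g^3 + 6*g^2 - 11*g - 2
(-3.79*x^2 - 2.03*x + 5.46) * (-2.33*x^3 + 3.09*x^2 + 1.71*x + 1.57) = 8.8307*x^5 - 6.9812*x^4 - 25.4754*x^3 + 7.4498*x^2 + 6.1495*x + 8.5722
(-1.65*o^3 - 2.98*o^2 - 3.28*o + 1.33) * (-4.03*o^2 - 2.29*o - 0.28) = 6.6495*o^5 + 15.7879*o^4 + 20.5046*o^3 + 2.9857*o^2 - 2.1273*o - 0.3724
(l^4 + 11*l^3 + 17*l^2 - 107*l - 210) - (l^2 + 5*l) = l^4 + 11*l^3 + 16*l^2 - 112*l - 210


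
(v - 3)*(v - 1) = v^2 - 4*v + 3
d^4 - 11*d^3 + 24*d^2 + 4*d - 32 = (d - 8)*(d - 2)^2*(d + 1)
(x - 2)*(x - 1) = x^2 - 3*x + 2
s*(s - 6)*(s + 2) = s^3 - 4*s^2 - 12*s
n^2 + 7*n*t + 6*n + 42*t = (n + 6)*(n + 7*t)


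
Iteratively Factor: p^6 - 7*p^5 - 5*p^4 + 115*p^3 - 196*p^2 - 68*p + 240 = (p + 4)*(p^5 - 11*p^4 + 39*p^3 - 41*p^2 - 32*p + 60) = (p - 2)*(p + 4)*(p^4 - 9*p^3 + 21*p^2 + p - 30) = (p - 5)*(p - 2)*(p + 4)*(p^3 - 4*p^2 + p + 6) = (p - 5)*(p - 2)^2*(p + 4)*(p^2 - 2*p - 3) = (p - 5)*(p - 2)^2*(p + 1)*(p + 4)*(p - 3)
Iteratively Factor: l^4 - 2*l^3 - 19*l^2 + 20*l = (l - 5)*(l^3 + 3*l^2 - 4*l) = (l - 5)*(l - 1)*(l^2 + 4*l) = l*(l - 5)*(l - 1)*(l + 4)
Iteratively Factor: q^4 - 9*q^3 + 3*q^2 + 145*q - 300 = (q - 5)*(q^3 - 4*q^2 - 17*q + 60) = (q - 5)^2*(q^2 + q - 12) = (q - 5)^2*(q + 4)*(q - 3)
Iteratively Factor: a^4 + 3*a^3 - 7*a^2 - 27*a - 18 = (a + 2)*(a^3 + a^2 - 9*a - 9) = (a + 1)*(a + 2)*(a^2 - 9) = (a - 3)*(a + 1)*(a + 2)*(a + 3)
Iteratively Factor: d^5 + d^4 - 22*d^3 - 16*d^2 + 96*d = (d + 4)*(d^4 - 3*d^3 - 10*d^2 + 24*d) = d*(d + 4)*(d^3 - 3*d^2 - 10*d + 24) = d*(d + 3)*(d + 4)*(d^2 - 6*d + 8) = d*(d - 4)*(d + 3)*(d + 4)*(d - 2)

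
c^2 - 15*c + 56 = (c - 8)*(c - 7)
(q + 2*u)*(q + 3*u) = q^2 + 5*q*u + 6*u^2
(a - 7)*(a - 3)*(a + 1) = a^3 - 9*a^2 + 11*a + 21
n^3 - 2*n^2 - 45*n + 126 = (n - 6)*(n - 3)*(n + 7)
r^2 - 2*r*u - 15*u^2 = (r - 5*u)*(r + 3*u)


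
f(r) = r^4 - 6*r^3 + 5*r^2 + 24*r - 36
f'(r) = 4*r^3 - 18*r^2 + 10*r + 24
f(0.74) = -17.63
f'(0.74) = 23.16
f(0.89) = -14.28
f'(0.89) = 21.46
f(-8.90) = 10650.49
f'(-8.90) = -4310.66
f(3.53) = 2.38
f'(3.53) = 10.95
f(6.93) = 679.96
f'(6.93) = 560.10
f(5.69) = 205.33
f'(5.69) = 235.01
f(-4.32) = 785.65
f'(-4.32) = -677.61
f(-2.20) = 22.71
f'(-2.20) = -127.71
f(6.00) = 288.00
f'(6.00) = 300.00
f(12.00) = 11340.00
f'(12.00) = 4464.00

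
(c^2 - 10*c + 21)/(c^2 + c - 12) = (c - 7)/(c + 4)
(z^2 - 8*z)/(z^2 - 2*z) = (z - 8)/(z - 2)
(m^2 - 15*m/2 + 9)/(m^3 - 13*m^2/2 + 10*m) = (2*m^2 - 15*m + 18)/(m*(2*m^2 - 13*m + 20))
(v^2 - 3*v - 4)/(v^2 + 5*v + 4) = (v - 4)/(v + 4)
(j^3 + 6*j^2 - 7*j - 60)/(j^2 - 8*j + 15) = (j^2 + 9*j + 20)/(j - 5)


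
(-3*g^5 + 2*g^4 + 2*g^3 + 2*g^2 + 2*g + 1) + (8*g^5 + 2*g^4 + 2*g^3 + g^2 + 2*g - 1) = 5*g^5 + 4*g^4 + 4*g^3 + 3*g^2 + 4*g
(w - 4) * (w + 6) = w^2 + 2*w - 24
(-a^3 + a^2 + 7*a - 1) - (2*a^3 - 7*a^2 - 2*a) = -3*a^3 + 8*a^2 + 9*a - 1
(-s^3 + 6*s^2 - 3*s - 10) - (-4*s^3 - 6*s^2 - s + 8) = 3*s^3 + 12*s^2 - 2*s - 18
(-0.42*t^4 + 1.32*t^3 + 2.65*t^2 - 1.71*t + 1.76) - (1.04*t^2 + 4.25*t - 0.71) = -0.42*t^4 + 1.32*t^3 + 1.61*t^2 - 5.96*t + 2.47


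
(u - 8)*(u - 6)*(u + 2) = u^3 - 12*u^2 + 20*u + 96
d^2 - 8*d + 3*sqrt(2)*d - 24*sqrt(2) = (d - 8)*(d + 3*sqrt(2))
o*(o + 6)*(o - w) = o^3 - o^2*w + 6*o^2 - 6*o*w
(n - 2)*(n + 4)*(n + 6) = n^3 + 8*n^2 + 4*n - 48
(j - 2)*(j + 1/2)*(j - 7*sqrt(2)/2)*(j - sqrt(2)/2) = j^4 - 4*sqrt(2)*j^3 - 3*j^3/2 + 5*j^2/2 + 6*sqrt(2)*j^2 - 21*j/4 + 4*sqrt(2)*j - 7/2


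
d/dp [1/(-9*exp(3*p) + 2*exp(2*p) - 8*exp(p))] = (27*exp(2*p) - 4*exp(p) + 8)*exp(-p)/(9*exp(2*p) - 2*exp(p) + 8)^2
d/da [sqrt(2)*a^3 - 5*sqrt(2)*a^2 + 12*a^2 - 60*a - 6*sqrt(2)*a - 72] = 3*sqrt(2)*a^2 - 10*sqrt(2)*a + 24*a - 60 - 6*sqrt(2)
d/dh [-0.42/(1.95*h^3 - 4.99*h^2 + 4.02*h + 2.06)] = (2.457*h^2 - 4.1916*h + 1.6884)/(1.95*h^3 - 4.99*h^2 + 4.02*h + 2.06)^2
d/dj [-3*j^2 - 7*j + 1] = -6*j - 7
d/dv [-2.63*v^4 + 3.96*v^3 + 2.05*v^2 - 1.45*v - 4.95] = -10.52*v^3 + 11.88*v^2 + 4.1*v - 1.45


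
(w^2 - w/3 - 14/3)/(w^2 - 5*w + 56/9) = 3*(w + 2)/(3*w - 8)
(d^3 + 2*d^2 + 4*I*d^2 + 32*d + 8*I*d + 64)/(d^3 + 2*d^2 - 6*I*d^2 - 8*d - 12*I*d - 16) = (d + 8*I)/(d - 2*I)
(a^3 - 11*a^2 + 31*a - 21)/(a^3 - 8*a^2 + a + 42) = (a - 1)/(a + 2)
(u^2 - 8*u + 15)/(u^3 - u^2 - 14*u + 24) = (u - 5)/(u^2 + 2*u - 8)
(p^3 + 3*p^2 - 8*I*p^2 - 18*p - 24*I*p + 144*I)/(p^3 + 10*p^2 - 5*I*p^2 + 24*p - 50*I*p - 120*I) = (p^2 - p*(3 + 8*I) + 24*I)/(p^2 + p*(4 - 5*I) - 20*I)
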